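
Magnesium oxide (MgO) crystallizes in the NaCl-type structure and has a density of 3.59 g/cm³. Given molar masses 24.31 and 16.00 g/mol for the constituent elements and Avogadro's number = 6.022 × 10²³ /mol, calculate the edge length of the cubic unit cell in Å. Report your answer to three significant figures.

M(MgO) = 40.31 g/mol; Z = 4 formula units per cell.
a³ = Z·M/(N_A·ρ) = 4 × 40.31 / (6.022 × 10²³ × 3.59) = 7.458 × 10^-23 cm³, so a = 4.209 × 10^-8 cm = 4.21 Å.

4.21 Å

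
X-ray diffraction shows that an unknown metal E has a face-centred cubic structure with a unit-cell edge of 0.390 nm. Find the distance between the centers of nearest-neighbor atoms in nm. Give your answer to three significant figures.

In an FCC structure, atoms touch along the face diagonal, so √2·a = 4r; the nearest-neighbor distance equals 2r = 0.7071·a.
d = 0.7071 × 0.390 = 0.276 nm.

0.276 nm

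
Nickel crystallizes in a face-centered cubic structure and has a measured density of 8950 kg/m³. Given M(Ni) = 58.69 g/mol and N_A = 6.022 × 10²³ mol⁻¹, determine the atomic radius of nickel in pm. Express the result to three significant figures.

For an FCC cell (Z = 4), a³ = Z·M/(N_A·ρ) = 4 × 58.69 / (6.022 × 10²³ × 8.950) = 4.356 × 10^-23 cm³, so a = 3.518 × 10^-8 cm = 351.8 pm.
Atoms touch along the face diagonal, so √2·a = 4r, so r = 0.3536 × a = 124 pm.

124 pm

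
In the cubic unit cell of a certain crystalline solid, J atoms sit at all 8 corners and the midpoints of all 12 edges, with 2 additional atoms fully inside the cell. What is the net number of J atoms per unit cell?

6

Corner atoms are shared by 8 cells (1/8 each), edge atoms by 4 (1/4 each), interior atoms are unshared.
Net atoms = 8 × 1/8 + 12 × 1/4 + 2 = 1 + 3 + 2 = 6.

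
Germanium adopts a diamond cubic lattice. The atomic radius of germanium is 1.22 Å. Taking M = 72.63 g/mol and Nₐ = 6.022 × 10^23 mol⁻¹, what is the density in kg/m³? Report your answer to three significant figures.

5390 kg/m³

In a diamond cubic lattice, nearest neighbors lie along the body diagonal with √3·a = 8r, giving a = 5.635 Å = 5.635 × 10^-8 cm.
With Z = 8, ρ = Z·M/(N_A·a³) = 8 × 72.63 / (6.022 × 10²³ × 1.789 × 10^-22) = 5.393 g/cm³ = 5390 kg/m³.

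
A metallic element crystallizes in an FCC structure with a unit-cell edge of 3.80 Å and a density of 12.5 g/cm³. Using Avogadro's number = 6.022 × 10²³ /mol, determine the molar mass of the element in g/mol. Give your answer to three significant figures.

103 g/mol

An FCC cell has Z = 4 atoms; a = 3.800 × 10^-8 cm.
M = ρ·N_A·a³/Z = 12.5 × 6.022 × 10²³ × 5.487 × 10^-23 / 4 = 103 g/mol.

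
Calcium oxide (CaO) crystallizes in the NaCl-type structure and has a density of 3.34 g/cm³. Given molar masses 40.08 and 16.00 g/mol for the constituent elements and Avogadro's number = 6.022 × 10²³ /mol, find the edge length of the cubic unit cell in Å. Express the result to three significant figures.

M(CaO) = 56.08 g/mol; Z = 4 formula units per cell.
a³ = Z·M/(N_A·ρ) = 4 × 56.08 / (6.022 × 10²³ × 3.34) = 1.115 × 10^-22 cm³, so a = 4.813 × 10^-8 cm = 4.81 Å.

4.81 Å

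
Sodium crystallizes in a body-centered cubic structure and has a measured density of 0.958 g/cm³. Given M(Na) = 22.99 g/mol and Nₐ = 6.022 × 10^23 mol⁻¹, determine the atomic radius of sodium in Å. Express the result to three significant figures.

For a BCC cell (Z = 2), a³ = Z·M/(N_A·ρ) = 2 × 22.99 / (6.022 × 10²³ × 0.9580) = 7.970 × 10^-23 cm³, so a = 4.303 × 10^-8 cm = 4.303 Å.
Atoms touch along the body diagonal, so √3·a = 4r, so r = 0.4330 × a = 1.86 Å.

1.86 Å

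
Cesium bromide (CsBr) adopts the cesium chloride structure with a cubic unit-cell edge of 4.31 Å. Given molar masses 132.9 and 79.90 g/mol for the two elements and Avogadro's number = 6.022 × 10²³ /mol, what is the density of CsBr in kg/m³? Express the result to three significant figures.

4410 kg/m³

The cesium chloride structure contains Z = 1 formula unit per cell; M(CsBr) = 132.9 + 79.90 = 212.8 g/mol.
a³ = (4.310 × 10^-8 cm)³ = 8.006 × 10^-23 cm³.
ρ = 1 × 212.8 / (6.022 × 10²³ × 8.006 × 10^-23) = 4.414 g/cm³ = 4410 kg/m³.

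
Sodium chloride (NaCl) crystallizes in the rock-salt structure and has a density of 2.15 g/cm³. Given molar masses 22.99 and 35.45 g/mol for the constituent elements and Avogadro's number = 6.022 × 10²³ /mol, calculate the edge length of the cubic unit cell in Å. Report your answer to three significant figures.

5.65 Å

M(NaCl) = 58.44 g/mol; Z = 4 formula units per cell.
a³ = Z·M/(N_A·ρ) = 4 × 58.44 / (6.022 × 10²³ × 2.15) = 1.805 × 10^-22 cm³, so a = 5.652 × 10^-8 cm = 5.65 Å.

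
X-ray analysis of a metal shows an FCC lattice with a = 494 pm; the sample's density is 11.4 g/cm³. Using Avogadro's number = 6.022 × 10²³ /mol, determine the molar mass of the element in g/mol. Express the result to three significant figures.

207 g/mol

An FCC cell has Z = 4 atoms; a = 4.940 × 10^-8 cm.
M = ρ·N_A·a³/Z = 11.4 × 6.022 × 10²³ × 1.206 × 10^-22 / 4 = 207 g/mol.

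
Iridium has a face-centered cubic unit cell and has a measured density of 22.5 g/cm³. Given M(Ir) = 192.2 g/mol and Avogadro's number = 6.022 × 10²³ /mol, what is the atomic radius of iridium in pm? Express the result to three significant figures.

136 pm

For an FCC cell (Z = 4), a³ = Z·M/(N_A·ρ) = 4 × 192.2 / (6.022 × 10²³ × 22.50) = 5.674 × 10^-23 cm³, so a = 3.843 × 10^-8 cm = 384.3 pm.
Atoms touch along the face diagonal, so √2·a = 4r, so r = 0.3536 × a = 136 pm.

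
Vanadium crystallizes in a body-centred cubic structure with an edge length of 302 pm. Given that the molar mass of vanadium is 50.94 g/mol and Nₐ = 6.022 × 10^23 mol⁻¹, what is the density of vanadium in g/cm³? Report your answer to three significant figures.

6.14 g/cm³

A BCC unit cell contains Z = 2 atoms.
Cell volume: a³ = (302 pm)³ = (3.020 × 10^-8 cm)³ = 2.754 × 10^-23 cm³.
ρ = Z·M/(N_A·a³) = 2 × 50.94 / (6.022 × 10²³ × 2.754 × 10^-23) = 6.142 g/cm³.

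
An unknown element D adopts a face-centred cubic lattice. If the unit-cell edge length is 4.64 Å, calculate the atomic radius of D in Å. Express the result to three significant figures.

In an FCC lattice, atoms touch along the face diagonal, so √2·a = 4r.
r = √2·a/4 = 1.4142 × 4.64 / 4 = 1.64 Å.

1.64 Å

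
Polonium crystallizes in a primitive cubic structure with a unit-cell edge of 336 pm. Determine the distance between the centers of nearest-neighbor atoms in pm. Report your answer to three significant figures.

In a simple cubic structure, atoms touch along the cell edge, so a = 2r; the nearest-neighbor distance equals 2r = 1.000·a.
d = 1.000 × 336 = 336 pm.

336 pm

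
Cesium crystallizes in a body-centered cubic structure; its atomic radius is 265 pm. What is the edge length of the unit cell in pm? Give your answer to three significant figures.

In a BCC lattice, atoms touch along the body diagonal, so √3·a = 4r.
a = 4r/√3 = 4 × 265 / 1.7321 = 612 pm.

612 pm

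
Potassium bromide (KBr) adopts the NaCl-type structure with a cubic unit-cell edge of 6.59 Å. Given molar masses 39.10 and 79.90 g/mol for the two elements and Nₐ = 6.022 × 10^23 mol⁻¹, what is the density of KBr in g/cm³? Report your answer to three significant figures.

The NaCl-type structure contains Z = 4 formula units per cell; M(KBr) = 39.10 + 79.90 = 119.0 g/mol.
a³ = (6.590 × 10^-8 cm)³ = 2.862 × 10^-22 cm³.
ρ = 4 × 119.0 / (6.022 × 10²³ × 2.862 × 10^-22) = 2.762 g/cm³.

2.76 g/cm³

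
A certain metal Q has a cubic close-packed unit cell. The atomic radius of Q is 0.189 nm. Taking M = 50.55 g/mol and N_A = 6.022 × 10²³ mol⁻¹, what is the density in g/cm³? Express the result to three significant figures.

In an FCC lattice, atoms touch along the face diagonal, so √2·a = 4r, giving a = 0.5346 nm = 5.346 × 10^-8 cm.
With Z = 4, ρ = Z·M/(N_A·a³) = 4 × 50.55 / (6.022 × 10²³ × 1.528 × 10^-22) = 2.198 g/cm³.

2.20 g/cm³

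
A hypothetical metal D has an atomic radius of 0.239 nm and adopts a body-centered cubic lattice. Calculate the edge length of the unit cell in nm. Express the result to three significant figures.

0.552 nm

In a BCC lattice, atoms touch along the body diagonal, so √3·a = 4r.
a = 4r/√3 = 4 × 0.239 / 1.7321 = 0.552 nm.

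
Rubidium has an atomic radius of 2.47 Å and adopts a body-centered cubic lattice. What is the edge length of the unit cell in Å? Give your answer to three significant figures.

5.70 Å

In a BCC lattice, atoms touch along the body diagonal, so √3·a = 4r.
a = 4r/√3 = 4 × 2.47 / 1.7321 = 5.70 Å.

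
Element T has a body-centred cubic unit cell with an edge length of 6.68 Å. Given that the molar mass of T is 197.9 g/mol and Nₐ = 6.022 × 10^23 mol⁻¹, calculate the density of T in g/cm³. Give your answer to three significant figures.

2.20 g/cm³

A BCC unit cell contains Z = 2 atoms.
Cell volume: a³ = (6.68 Å)³ = (6.680 × 10^-8 cm)³ = 2.981 × 10^-22 cm³.
ρ = Z·M/(N_A·a³) = 2 × 197.9 / (6.022 × 10²³ × 2.981 × 10^-22) = 2.205 g/cm³.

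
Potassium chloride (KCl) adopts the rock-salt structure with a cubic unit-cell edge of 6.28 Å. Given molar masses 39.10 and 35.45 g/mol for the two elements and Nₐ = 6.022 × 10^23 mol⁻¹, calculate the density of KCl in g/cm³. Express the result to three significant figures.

2.00 g/cm³

The rock-salt structure contains Z = 4 formula units per cell; M(KCl) = 39.10 + 35.45 = 74.55 g/mol.
a³ = (6.280 × 10^-8 cm)³ = 2.477 × 10^-22 cm³.
ρ = 4 × 74.55 / (6.022 × 10²³ × 2.477 × 10^-22) = 1.999 g/cm³.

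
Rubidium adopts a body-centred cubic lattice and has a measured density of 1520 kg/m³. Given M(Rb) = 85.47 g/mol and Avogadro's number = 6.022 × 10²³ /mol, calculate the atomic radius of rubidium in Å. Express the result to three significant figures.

2.48 Å

For a BCC cell (Z = 2), a³ = Z·M/(N_A·ρ) = 2 × 85.47 / (6.022 × 10²³ × 1.520) = 1.867 × 10^-22 cm³, so a = 5.716 × 10^-8 cm = 5.716 Å.
Atoms touch along the body diagonal, so √3·a = 4r, so r = 0.4330 × a = 2.48 Å.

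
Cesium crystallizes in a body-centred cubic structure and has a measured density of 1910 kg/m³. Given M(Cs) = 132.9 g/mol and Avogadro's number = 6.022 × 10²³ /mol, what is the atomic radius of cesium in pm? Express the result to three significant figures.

266 pm

For a BCC cell (Z = 2), a³ = Z·M/(N_A·ρ) = 2 × 132.9 / (6.022 × 10²³ × 1.910) = 2.311 × 10^-22 cm³, so a = 6.137 × 10^-8 cm = 613.7 pm.
Atoms touch along the body diagonal, so √3·a = 4r, so r = 0.4330 × a = 266 pm.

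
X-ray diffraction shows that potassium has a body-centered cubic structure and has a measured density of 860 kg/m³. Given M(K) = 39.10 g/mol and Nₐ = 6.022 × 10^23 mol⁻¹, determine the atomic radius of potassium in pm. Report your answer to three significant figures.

For a BCC cell (Z = 2), a³ = Z·M/(N_A·ρ) = 2 × 39.10 / (6.022 × 10²³ × 0.8600) = 1.510 × 10^-22 cm³, so a = 5.325 × 10^-8 cm = 532.5 pm.
Atoms touch along the body diagonal, so √3·a = 4r, so r = 0.4330 × a = 231 pm.

231 pm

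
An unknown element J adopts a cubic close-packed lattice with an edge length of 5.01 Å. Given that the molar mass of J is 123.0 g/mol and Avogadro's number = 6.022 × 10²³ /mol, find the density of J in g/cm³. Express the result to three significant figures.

An FCC unit cell contains Z = 4 atoms.
Cell volume: a³ = (5.01 Å)³ = (5.010 × 10^-8 cm)³ = 1.258 × 10^-22 cm³.
ρ = Z·M/(N_A·a³) = 4 × 123.0 / (6.022 × 10²³ × 1.258 × 10^-22) = 6.497 g/cm³.

6.50 g/cm³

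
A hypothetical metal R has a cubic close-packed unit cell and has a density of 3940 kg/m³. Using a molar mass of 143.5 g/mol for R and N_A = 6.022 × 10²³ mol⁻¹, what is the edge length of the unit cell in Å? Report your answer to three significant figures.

6.23 Å

With Z = 4 atoms per FCC cell, a³ = Z·M/(N_A·ρ) = 4 × 143.5 / (6.022 × 10²³ × 3.940 g/cm³) = 2.419 × 10^-22 cm³.
a = (2.419 × 10^-22)^(1/3) = 6.231 × 10^-8 cm = 6.23 Å.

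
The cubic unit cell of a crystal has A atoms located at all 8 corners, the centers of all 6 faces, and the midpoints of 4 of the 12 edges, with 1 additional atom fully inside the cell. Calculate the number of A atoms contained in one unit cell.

Corner atoms are shared by 8 cells (1/8 each), face atoms by 2 (1/2 each), edge atoms by 4 (1/4 each), interior atoms are unshared.
Net atoms = 8 × 1/8 + 6 × 1/2 + 4 × 1/4 + 1 = 1 + 3 + 1 + 1 = 6.

6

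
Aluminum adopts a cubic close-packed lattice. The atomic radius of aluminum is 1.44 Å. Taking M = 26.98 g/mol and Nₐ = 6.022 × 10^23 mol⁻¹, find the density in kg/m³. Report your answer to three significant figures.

2650 kg/m³

In an FCC lattice, atoms touch along the face diagonal, so √2·a = 4r, giving a = 4.073 Å = 4.073 × 10^-8 cm.
With Z = 4, ρ = Z·M/(N_A·a³) = 4 × 26.98 / (6.022 × 10²³ × 6.757 × 10^-23) = 2.652 g/cm³ = 2650 kg/m³.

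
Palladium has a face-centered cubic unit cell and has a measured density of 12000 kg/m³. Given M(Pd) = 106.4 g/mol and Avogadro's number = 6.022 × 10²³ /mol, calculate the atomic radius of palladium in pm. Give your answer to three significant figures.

138 pm

For an FCC cell (Z = 4), a³ = Z·M/(N_A·ρ) = 4 × 106.4 / (6.022 × 10²³ × 12.00) = 5.890 × 10^-23 cm³, so a = 3.891 × 10^-8 cm = 389.1 pm.
Atoms touch along the face diagonal, so √2·a = 4r, so r = 0.3536 × a = 138 pm.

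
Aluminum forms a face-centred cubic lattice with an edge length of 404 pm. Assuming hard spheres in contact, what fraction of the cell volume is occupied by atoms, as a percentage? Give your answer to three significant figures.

74.0%

In an FCC lattice atoms touch along the face diagonal, so √2·a = 4r, so r = 0.3536a = 142.8 pm.
Packing fraction = Z·(4/3)πr³ / a³ = 4 × (4/3)π × (142.8)³ / (404)³ = 0.7405 = 74.0%.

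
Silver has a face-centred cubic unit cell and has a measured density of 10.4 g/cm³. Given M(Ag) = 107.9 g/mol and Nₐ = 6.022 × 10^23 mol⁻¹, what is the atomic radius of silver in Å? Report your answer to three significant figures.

1.45 Å

For an FCC cell (Z = 4), a³ = Z·M/(N_A·ρ) = 4 × 107.9 / (6.022 × 10²³ × 10.40) = 6.891 × 10^-23 cm³, so a = 4.100 × 10^-8 cm = 4.100 Å.
Atoms touch along the face diagonal, so √2·a = 4r, so r = 0.3536 × a = 1.45 Å.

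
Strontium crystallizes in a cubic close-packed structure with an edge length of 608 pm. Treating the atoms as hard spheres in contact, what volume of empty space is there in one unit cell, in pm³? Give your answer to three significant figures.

5.83 × 10^7 pm³

In an FCC lattice atoms touch along the face diagonal, so √2·a = 4r, so r = 0.3536a = 215.0 pm.
V_cell = a³ = 2.248 × 10^8 pm³; V_atoms = 4 × (4/3)πr³ = 1.664 × 10^8 pm³.
Empty space = 2.248 × 10^8 − 1.664 × 10^8 = 5.83 × 10^7 pm³.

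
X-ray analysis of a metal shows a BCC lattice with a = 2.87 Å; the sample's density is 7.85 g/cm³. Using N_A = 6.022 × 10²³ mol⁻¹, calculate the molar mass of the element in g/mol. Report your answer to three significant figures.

A BCC cell has Z = 2 atoms; a = 2.870 × 10^-8 cm.
M = ρ·N_A·a³/Z = 7.85 × 6.022 × 10²³ × 2.364 × 10^-23 / 2 = 55.9 g/mol.

55.9 g/mol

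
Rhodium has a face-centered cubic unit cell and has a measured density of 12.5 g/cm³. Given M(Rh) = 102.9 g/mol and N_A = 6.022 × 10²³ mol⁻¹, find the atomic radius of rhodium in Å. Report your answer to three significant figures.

1.34 Å

For an FCC cell (Z = 4), a³ = Z·M/(N_A·ρ) = 4 × 102.9 / (6.022 × 10²³ × 12.50) = 5.468 × 10^-23 cm³, so a = 3.796 × 10^-8 cm = 3.796 Å.
Atoms touch along the face diagonal, so √2·a = 4r, so r = 0.3536 × a = 1.34 Å.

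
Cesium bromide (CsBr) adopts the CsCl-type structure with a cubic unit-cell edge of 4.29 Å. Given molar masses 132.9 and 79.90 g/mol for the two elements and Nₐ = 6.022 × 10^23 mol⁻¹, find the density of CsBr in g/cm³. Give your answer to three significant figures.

4.48 g/cm³

The CsCl-type structure contains Z = 1 formula unit per cell; M(CsBr) = 132.9 + 79.90 = 212.8 g/mol.
a³ = (4.290 × 10^-8 cm)³ = 7.895 × 10^-23 cm³.
ρ = 1 × 212.8 / (6.022 × 10²³ × 7.895 × 10^-23) = 4.476 g/cm³.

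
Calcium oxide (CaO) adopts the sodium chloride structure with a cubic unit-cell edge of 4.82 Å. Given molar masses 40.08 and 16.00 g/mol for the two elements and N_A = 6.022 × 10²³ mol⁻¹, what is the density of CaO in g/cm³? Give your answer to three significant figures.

The sodium chloride structure contains Z = 4 formula units per cell; M(CaO) = 40.08 + 16.00 = 56.08 g/mol.
a³ = (4.820 × 10^-8 cm)³ = 1.120 × 10^-22 cm³.
ρ = 4 × 56.08 / (6.022 × 10²³ × 1.120 × 10^-22) = 3.326 g/cm³.

3.33 g/cm³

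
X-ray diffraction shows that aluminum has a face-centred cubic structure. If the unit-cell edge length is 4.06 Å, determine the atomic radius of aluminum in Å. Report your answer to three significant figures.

1.44 Å

In an FCC lattice, atoms touch along the face diagonal, so √2·a = 4r.
r = √2·a/4 = 1.4142 × 4.06 / 4 = 1.44 Å.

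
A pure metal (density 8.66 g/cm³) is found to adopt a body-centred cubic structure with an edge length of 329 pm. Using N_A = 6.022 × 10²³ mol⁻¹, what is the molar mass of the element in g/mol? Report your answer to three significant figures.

92.9 g/mol

A BCC cell has Z = 2 atoms; a = 3.290 × 10^-8 cm.
M = ρ·N_A·a³/Z = 8.66 × 6.022 × 10²³ × 3.561 × 10^-23 / 2 = 92.9 g/mol.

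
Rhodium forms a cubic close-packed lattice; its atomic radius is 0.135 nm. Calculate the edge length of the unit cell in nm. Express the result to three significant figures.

In an FCC lattice, atoms touch along the face diagonal, so √2·a = 4r.
a = 4r/√2 = 4 × 0.135 / 1.4142 = 0.382 nm.

0.382 nm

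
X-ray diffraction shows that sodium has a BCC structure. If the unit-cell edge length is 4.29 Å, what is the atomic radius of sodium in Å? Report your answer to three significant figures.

1.86 Å

In a BCC lattice, atoms touch along the body diagonal, so √3·a = 4r.
r = √3·a/4 = 1.7321 × 4.29 / 4 = 1.86 Å.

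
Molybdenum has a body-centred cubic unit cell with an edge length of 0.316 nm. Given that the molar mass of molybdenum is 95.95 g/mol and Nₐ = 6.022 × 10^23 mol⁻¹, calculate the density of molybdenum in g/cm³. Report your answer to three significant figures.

10.1 g/cm³

A BCC unit cell contains Z = 2 atoms.
Cell volume: a³ = (0.316 nm)³ = (3.160 × 10^-8 cm)³ = 3.155 × 10^-23 cm³.
ρ = Z·M/(N_A·a³) = 2 × 95.95 / (6.022 × 10²³ × 3.155 × 10^-23) = 10.10 g/cm³.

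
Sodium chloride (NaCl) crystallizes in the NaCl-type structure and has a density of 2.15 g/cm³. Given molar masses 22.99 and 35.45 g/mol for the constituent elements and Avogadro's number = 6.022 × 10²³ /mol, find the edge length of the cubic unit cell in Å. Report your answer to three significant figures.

5.65 Å

M(NaCl) = 58.44 g/mol; Z = 4 formula units per cell.
a³ = Z·M/(N_A·ρ) = 4 × 58.44 / (6.022 × 10²³ × 2.15) = 1.805 × 10^-22 cm³, so a = 5.652 × 10^-8 cm = 5.65 Å.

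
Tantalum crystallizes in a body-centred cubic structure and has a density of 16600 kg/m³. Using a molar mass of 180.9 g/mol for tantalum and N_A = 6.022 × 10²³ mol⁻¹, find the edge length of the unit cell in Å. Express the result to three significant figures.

3.31 Å

With Z = 2 atoms per BCC cell, a³ = Z·M/(N_A·ρ) = 2 × 180.9 / (6.022 × 10²³ × 16.60 g/cm³) = 3.619 × 10^-23 cm³.
a = (3.619 × 10^-23)^(1/3) = 3.308 × 10^-8 cm = 3.31 Å.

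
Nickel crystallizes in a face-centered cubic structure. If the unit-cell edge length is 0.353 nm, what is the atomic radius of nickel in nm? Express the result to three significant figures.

In an FCC lattice, atoms touch along the face diagonal, so √2·a = 4r.
r = √2·a/4 = 1.4142 × 0.353 / 4 = 0.125 nm.

0.125 nm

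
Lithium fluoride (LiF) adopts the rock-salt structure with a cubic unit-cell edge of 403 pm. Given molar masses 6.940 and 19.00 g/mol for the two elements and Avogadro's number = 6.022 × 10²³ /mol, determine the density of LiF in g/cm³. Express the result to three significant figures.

2.63 g/cm³

The rock-salt structure contains Z = 4 formula units per cell; M(LiF) = 6.940 + 19.00 = 25.94 g/mol.
a³ = (4.030 × 10^-8 cm)³ = 6.545 × 10^-23 cm³.
ρ = 4 × 25.94 / (6.022 × 10²³ × 6.545 × 10^-23) = 2.633 g/cm³.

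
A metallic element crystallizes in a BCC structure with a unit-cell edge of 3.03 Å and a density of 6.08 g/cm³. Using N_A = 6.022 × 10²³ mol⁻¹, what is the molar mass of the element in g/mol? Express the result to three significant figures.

A BCC cell has Z = 2 atoms; a = 3.030 × 10^-8 cm.
M = ρ·N_A·a³/Z = 6.08 × 6.022 × 10²³ × 2.782 × 10^-23 / 2 = 50.9 g/mol.

50.9 g/mol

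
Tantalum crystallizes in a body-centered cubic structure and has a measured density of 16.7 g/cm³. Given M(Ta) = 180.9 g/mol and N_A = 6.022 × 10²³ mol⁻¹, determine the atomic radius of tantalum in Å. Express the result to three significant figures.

1.43 Å

For a BCC cell (Z = 2), a³ = Z·M/(N_A·ρ) = 2 × 180.9 / (6.022 × 10²³ × 16.70) = 3.598 × 10^-23 cm³, so a = 3.301 × 10^-8 cm = 3.301 Å.
Atoms touch along the body diagonal, so √3·a = 4r, so r = 0.4330 × a = 1.43 Å.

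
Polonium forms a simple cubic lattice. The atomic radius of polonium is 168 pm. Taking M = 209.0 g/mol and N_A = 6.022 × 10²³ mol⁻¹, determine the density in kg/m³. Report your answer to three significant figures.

9150 kg/m³

In a simple cubic lattice, atoms touch along the cell edge, so a = 2r, giving a = 336.0 pm = 3.360 × 10^-8 cm.
With Z = 1, ρ = Z·M/(N_A·a³) = 1 × 209.0 / (6.022 × 10²³ × 3.793 × 10^-23) = 9.149 g/cm³ = 9150 kg/m³.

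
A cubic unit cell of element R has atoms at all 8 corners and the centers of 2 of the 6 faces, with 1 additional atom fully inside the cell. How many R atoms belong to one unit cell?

3

Corner atoms are shared by 8 cells (1/8 each), face atoms by 2 (1/2 each), interior atoms are unshared.
Net atoms = 8 × 1/8 + 2 × 1/2 + 1 = 1 + 1 + 1 = 3.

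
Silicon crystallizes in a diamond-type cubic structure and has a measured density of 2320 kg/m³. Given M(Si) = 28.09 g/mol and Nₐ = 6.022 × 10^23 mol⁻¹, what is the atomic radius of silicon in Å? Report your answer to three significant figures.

For a diamond cubic cell (Z = 8), a³ = Z·M/(N_A·ρ) = 8 × 28.09 / (6.022 × 10²³ × 2.320) = 1.608 × 10^-22 cm³, so a = 5.438 × 10^-8 cm = 5.438 Å.
Nearest neighbors lie along the body diagonal with √3·a = 8r, so r = 0.2165 × a = 1.18 Å.

1.18 Å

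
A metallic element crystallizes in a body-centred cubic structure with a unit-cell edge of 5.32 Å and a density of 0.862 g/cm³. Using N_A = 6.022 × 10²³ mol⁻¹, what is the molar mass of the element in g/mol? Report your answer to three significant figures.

39.1 g/mol

A BCC cell has Z = 2 atoms; a = 5.320 × 10^-8 cm.
M = ρ·N_A·a³/Z = 0.862 × 6.022 × 10²³ × 1.506 × 10^-22 / 2 = 39.1 g/mol.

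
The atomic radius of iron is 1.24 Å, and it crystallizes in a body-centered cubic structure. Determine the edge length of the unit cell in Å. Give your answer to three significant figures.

2.86 Å

In a BCC lattice, atoms touch along the body diagonal, so √3·a = 4r.
a = 4r/√3 = 4 × 1.24 / 1.7321 = 2.86 Å.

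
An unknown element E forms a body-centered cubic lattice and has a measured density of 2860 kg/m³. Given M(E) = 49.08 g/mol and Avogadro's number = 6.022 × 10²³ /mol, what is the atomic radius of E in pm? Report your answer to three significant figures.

167 pm

For a BCC cell (Z = 2), a³ = Z·M/(N_A·ρ) = 2 × 49.08 / (6.022 × 10²³ × 2.860) = 5.699 × 10^-23 cm³, so a = 3.848 × 10^-8 cm = 384.8 pm.
Atoms touch along the body diagonal, so √3·a = 4r, so r = 0.4330 × a = 167 pm.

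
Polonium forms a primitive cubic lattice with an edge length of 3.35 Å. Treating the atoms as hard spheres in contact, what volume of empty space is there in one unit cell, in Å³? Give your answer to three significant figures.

In a simple cubic lattice atoms touch along the cell edge, so a = 2r, so r = 0.5000a = 1.675 Å.
V_cell = a³ = 37.60 Å³; V_atoms = 1 × (4/3)πr³ = 19.68 Å³.
Empty space = 37.60 − 19.68 = 17.9 Å³.

17.9 Å³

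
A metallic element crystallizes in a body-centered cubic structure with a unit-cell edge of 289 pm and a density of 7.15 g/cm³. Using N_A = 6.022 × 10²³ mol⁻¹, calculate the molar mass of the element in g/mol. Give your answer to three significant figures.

52.0 g/mol

A BCC cell has Z = 2 atoms; a = 2.890 × 10^-8 cm.
M = ρ·N_A·a³/Z = 7.15 × 6.022 × 10²³ × 2.414 × 10^-23 / 2 = 52.0 g/mol.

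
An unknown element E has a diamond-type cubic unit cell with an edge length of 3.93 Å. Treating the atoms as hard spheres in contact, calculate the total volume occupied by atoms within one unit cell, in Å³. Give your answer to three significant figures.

20.6 Å³

In a diamond cubic lattice nearest neighbors lie along the body diagonal with √3·a = 8r, so r = 0.2165a = 0.8509 Å.
V_atoms = Z × (4/3)πr³ = 8 × (4/3)π × (0.8509)³ = 20.6 Å³.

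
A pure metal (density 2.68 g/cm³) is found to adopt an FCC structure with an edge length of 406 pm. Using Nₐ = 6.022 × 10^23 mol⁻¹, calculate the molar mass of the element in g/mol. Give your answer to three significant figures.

27.0 g/mol

An FCC cell has Z = 4 atoms; a = 4.060 × 10^-8 cm.
M = ρ·N_A·a³/Z = 2.68 × 6.022 × 10²³ × 6.692 × 10^-23 / 4 = 27.0 g/mol.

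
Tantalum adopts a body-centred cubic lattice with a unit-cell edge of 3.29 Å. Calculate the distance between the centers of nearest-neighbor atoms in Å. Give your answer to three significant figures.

2.85 Å

In a BCC structure, atoms touch along the body diagonal, so √3·a = 4r; the nearest-neighbor distance equals 2r = 0.8660·a.
d = 0.8660 × 3.29 = 2.85 Å.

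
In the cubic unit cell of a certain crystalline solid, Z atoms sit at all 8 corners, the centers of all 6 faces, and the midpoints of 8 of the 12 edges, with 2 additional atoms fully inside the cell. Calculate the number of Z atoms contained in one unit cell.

Corner atoms are shared by 8 cells (1/8 each), face atoms by 2 (1/2 each), edge atoms by 4 (1/4 each), interior atoms are unshared.
Net atoms = 8 × 1/8 + 6 × 1/2 + 8 × 1/4 + 2 = 1 + 3 + 2 + 2 = 8.

8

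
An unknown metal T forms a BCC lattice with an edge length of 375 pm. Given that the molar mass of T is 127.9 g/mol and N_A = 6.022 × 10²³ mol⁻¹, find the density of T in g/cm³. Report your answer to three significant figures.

8.06 g/cm³

A BCC unit cell contains Z = 2 atoms.
Cell volume: a³ = (375 pm)³ = (3.750 × 10^-8 cm)³ = 5.273 × 10^-23 cm³.
ρ = Z·M/(N_A·a³) = 2 × 127.9 / (6.022 × 10²³ × 5.273 × 10^-23) = 8.055 g/cm³.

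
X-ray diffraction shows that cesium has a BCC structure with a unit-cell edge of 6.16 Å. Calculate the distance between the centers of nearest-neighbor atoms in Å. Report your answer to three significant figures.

In a BCC structure, atoms touch along the body diagonal, so √3·a = 4r; the nearest-neighbor distance equals 2r = 0.8660·a.
d = 0.8660 × 6.16 = 5.33 Å.

5.33 Å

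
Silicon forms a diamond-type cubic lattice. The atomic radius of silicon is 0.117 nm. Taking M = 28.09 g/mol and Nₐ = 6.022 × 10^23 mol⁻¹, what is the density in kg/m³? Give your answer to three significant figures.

In a diamond cubic lattice, nearest neighbors lie along the body diagonal with √3·a = 8r, giving a = 0.5404 nm = 5.404 × 10^-8 cm.
With Z = 8, ρ = Z·M/(N_A·a³) = 8 × 28.09 / (6.022 × 10²³ × 1.578 × 10^-22) = 2.365 g/cm³ = 2360 kg/m³.

2360 kg/m³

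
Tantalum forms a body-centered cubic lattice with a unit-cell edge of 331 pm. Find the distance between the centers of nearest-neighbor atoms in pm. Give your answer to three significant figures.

In a BCC structure, atoms touch along the body diagonal, so √3·a = 4r; the nearest-neighbor distance equals 2r = 0.8660·a.
d = 0.8660 × 331 = 287 pm.

287 pm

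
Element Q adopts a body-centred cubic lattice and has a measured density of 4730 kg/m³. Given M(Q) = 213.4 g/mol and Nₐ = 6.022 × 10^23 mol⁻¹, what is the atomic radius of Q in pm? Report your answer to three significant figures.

230 pm

For a BCC cell (Z = 2), a³ = Z·M/(N_A·ρ) = 2 × 213.4 / (6.022 × 10²³ × 4.730) = 1.498 × 10^-22 cm³, so a = 5.311 × 10^-8 cm = 531.1 pm.
Atoms touch along the body diagonal, so √3·a = 4r, so r = 0.4330 × a = 230 pm.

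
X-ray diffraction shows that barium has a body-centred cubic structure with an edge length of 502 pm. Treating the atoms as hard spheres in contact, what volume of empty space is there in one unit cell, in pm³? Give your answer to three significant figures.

4.05 × 10^7 pm³

In a BCC lattice atoms touch along the body diagonal, so √3·a = 4r, so r = 0.4330a = 217.4 pm.
V_cell = a³ = 1.265 × 10^8 pm³; V_atoms = 2 × (4/3)πr³ = 8.605 × 10^7 pm³.
Empty space = 1.265 × 10^8 − 8.605 × 10^7 = 4.05 × 10^7 pm³.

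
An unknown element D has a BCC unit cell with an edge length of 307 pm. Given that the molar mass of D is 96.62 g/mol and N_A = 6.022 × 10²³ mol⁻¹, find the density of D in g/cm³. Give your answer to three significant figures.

A BCC unit cell contains Z = 2 atoms.
Cell volume: a³ = (307 pm)³ = (3.070 × 10^-8 cm)³ = 2.893 × 10^-23 cm³.
ρ = Z·M/(N_A·a³) = 2 × 96.62 / (6.022 × 10²³ × 2.893 × 10^-23) = 11.09 g/cm³.

11.1 g/cm³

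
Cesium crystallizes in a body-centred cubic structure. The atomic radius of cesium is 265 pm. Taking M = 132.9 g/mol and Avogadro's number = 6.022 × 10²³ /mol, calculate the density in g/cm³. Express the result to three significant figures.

In a BCC lattice, atoms touch along the body diagonal, so √3·a = 4r, giving a = 612.0 pm = 6.120 × 10^-8 cm.
With Z = 2, ρ = Z·M/(N_A·a³) = 2 × 132.9 / (6.022 × 10²³ × 2.292 × 10^-22) = 1.926 g/cm³.

1.93 g/cm³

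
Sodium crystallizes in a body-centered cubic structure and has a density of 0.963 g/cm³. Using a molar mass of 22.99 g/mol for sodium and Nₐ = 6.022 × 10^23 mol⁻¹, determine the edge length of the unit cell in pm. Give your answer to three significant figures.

430 pm

With Z = 2 atoms per BCC cell, a³ = Z·M/(N_A·ρ) = 2 × 22.99 / (6.022 × 10²³ × 0.9630 g/cm³) = 7.929 × 10^-23 cm³.
a = (7.929 × 10^-23)^(1/3) = 4.296 × 10^-8 cm = 430 pm.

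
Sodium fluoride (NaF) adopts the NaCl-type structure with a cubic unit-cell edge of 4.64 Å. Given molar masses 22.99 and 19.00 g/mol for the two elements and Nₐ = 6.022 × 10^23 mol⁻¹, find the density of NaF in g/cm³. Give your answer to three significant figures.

2.79 g/cm³

The NaCl-type structure contains Z = 4 formula units per cell; M(NaF) = 22.99 + 19.00 = 41.99 g/mol.
a³ = (4.640 × 10^-8 cm)³ = 9.990 × 10^-23 cm³.
ρ = 4 × 41.99 / (6.022 × 10²³ × 9.990 × 10^-23) = 2.792 g/cm³.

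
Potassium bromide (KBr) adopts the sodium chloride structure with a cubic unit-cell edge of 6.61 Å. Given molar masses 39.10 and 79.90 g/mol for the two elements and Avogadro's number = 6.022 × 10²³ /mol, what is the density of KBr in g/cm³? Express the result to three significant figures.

2.74 g/cm³

The sodium chloride structure contains Z = 4 formula units per cell; M(KBr) = 39.10 + 79.90 = 119.0 g/mol.
a³ = (6.610 × 10^-8 cm)³ = 2.888 × 10^-22 cm³.
ρ = 4 × 119.0 / (6.022 × 10²³ × 2.888 × 10^-22) = 2.737 g/cm³.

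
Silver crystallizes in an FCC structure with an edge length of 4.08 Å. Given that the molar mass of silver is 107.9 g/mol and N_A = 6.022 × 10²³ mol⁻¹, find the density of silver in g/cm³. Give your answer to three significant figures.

An FCC unit cell contains Z = 4 atoms.
Cell volume: a³ = (4.08 Å)³ = (4.080 × 10^-8 cm)³ = 6.792 × 10^-23 cm³.
ρ = Z·M/(N_A·a³) = 4 × 107.9 / (6.022 × 10²³ × 6.792 × 10^-23) = 10.55 g/cm³.

10.6 g/cm³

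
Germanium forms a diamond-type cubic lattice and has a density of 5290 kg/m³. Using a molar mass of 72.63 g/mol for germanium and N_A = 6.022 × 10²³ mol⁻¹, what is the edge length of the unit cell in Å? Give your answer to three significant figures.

With Z = 8 atoms per diamond cubic cell, a³ = Z·M/(N_A·ρ) = 8 × 72.63 / (6.022 × 10²³ × 5.290 g/cm³) = 1.824 × 10^-22 cm³.
a = (1.824 × 10^-22)^(1/3) = 5.671 × 10^-8 cm = 5.67 Å.

5.67 Å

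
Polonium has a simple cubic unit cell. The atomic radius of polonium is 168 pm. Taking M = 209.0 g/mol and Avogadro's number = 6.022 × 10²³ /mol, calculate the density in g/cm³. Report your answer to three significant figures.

In a simple cubic lattice, atoms touch along the cell edge, so a = 2r, giving a = 336.0 pm = 3.360 × 10^-8 cm.
With Z = 1, ρ = Z·M/(N_A·a³) = 1 × 209.0 / (6.022 × 10²³ × 3.793 × 10^-23) = 9.149 g/cm³.

9.15 g/cm³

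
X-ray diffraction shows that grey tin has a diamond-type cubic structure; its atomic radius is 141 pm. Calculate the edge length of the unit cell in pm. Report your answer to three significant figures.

651 pm

In a diamond cubic lattice, nearest neighbors lie along the body diagonal with √3·a = 8r.
a = 8r/√3 = 8 × 141 / 1.7321 = 651 pm.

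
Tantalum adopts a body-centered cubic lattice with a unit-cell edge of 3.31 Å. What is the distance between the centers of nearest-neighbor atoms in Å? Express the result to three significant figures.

In a BCC structure, atoms touch along the body diagonal, so √3·a = 4r; the nearest-neighbor distance equals 2r = 0.8660·a.
d = 0.8660 × 3.31 = 2.87 Å.

2.87 Å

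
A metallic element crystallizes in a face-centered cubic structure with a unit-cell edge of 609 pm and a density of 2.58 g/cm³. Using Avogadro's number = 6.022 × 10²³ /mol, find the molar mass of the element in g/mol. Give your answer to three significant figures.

An FCC cell has Z = 4 atoms; a = 6.090 × 10^-8 cm.
M = ρ·N_A·a³/Z = 2.58 × 6.022 × 10²³ × 2.259 × 10^-22 / 4 = 87.7 g/mol.

87.7 g/mol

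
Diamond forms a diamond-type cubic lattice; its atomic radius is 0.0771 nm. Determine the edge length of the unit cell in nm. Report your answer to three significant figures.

0.356 nm

In a diamond cubic lattice, nearest neighbors lie along the body diagonal with √3·a = 8r.
a = 8r/√3 = 8 × 0.0771 / 1.7321 = 0.356 nm.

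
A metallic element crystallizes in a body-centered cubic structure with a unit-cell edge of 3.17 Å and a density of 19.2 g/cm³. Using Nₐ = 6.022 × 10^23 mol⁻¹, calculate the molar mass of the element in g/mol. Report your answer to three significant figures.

184 g/mol

A BCC cell has Z = 2 atoms; a = 3.170 × 10^-8 cm.
M = ρ·N_A·a³/Z = 19.2 × 6.022 × 10²³ × 3.186 × 10^-23 / 2 = 184 g/mol.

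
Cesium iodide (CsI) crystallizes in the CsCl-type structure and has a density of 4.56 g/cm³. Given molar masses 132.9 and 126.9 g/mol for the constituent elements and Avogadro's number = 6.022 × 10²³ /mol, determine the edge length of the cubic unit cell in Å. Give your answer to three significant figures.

M(CsI) = 259.8 g/mol; Z = 1 formula unit per cell.
a³ = Z·M/(N_A·ρ) = 1 × 259.8 / (6.022 × 10²³ × 4.56) = 9.461 × 10^-23 cm³, so a = 4.557 × 10^-8 cm = 4.56 Å.

4.56 Å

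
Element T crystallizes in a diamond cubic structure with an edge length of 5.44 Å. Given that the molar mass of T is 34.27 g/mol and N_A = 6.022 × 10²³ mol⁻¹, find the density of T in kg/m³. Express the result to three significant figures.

2830 kg/m³

A diamond cubic unit cell contains Z = 8 atoms.
Cell volume: a³ = (5.44 Å)³ = (5.440 × 10^-8 cm)³ = 1.610 × 10^-22 cm³.
ρ = Z·M/(N_A·a³) = 8 × 34.27 / (6.022 × 10²³ × 1.610 × 10^-22) = 2.828 g/cm³ = 2830 kg/m³.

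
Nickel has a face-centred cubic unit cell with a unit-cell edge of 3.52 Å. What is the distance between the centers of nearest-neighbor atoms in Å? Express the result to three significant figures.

2.49 Å

In an FCC structure, atoms touch along the face diagonal, so √2·a = 4r; the nearest-neighbor distance equals 2r = 0.7071·a.
d = 0.7071 × 3.52 = 2.49 Å.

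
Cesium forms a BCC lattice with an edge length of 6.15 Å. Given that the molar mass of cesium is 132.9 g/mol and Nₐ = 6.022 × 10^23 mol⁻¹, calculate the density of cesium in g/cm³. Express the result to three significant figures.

A BCC unit cell contains Z = 2 atoms.
Cell volume: a³ = (6.15 Å)³ = (6.150 × 10^-8 cm)³ = 2.326 × 10^-22 cm³.
ρ = Z·M/(N_A·a³) = 2 × 132.9 / (6.022 × 10²³ × 2.326 × 10^-22) = 1.898 g/cm³.

1.90 g/cm³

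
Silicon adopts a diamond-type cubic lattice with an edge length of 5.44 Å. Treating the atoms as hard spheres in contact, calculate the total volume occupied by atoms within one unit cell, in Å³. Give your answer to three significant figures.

In a diamond cubic lattice nearest neighbors lie along the body diagonal with √3·a = 8r, so r = 0.2165a = 1.178 Å.
V_atoms = Z × (4/3)πr³ = 8 × (4/3)π × (1.178)³ = 54.8 Å³.

54.8 Å³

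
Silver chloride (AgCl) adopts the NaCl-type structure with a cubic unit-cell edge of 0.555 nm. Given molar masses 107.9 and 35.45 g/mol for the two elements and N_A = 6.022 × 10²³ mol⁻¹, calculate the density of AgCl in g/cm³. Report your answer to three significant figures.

The NaCl-type structure contains Z = 4 formula units per cell; M(AgCl) = 107.9 + 35.45 = 143.35 g/mol.
a³ = (5.550 × 10^-8 cm)³ = 1.710 × 10^-22 cm³.
ρ = 4 × 143.35 / (6.022 × 10²³ × 1.710 × 10^-22) = 5.570 g/cm³.

5.57 g/cm³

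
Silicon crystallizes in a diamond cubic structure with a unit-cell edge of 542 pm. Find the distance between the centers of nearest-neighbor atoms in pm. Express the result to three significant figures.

235 pm

In a diamond cubic structure, nearest neighbors lie along the body diagonal with √3·a = 8r; the nearest-neighbor distance equals 2r = 0.4330·a.
d = 0.4330 × 542 = 235 pm.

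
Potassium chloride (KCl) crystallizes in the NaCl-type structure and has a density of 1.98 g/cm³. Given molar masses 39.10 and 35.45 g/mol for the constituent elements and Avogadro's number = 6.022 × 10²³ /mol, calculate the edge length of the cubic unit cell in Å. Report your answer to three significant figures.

6.30 Å

M(KCl) = 74.55 g/mol; Z = 4 formula units per cell.
a³ = Z·M/(N_A·ρ) = 4 × 74.55 / (6.022 × 10²³ × 1.98) = 2.501 × 10^-22 cm³, so a = 6.300 × 10^-8 cm = 6.30 Å.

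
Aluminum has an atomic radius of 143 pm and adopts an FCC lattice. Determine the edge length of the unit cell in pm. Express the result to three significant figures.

404 pm

In an FCC lattice, atoms touch along the face diagonal, so √2·a = 4r.
a = 4r/√2 = 4 × 143 / 1.4142 = 404 pm.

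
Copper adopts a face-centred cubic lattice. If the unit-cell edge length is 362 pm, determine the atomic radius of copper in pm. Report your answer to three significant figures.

In an FCC lattice, atoms touch along the face diagonal, so √2·a = 4r.
r = √2·a/4 = 1.4142 × 362 / 4 = 128 pm.

128 pm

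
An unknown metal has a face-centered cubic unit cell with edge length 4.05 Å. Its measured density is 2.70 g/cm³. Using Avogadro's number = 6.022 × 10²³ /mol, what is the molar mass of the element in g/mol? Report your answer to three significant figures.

27.0 g/mol

An FCC cell has Z = 4 atoms; a = 4.050 × 10^-8 cm.
M = ρ·N_A·a³/Z = 2.70 × 6.022 × 10²³ × 6.643 × 10^-23 / 4 = 27.0 g/mol.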